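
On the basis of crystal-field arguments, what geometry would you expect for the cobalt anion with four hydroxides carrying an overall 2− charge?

tetrahedral

Summing ligand charges against the −2 overall charge gives an oxidation state of +2 for cobalt.
Co sits in group 9, so the d-electron count is 9 − 2 = 7.
With 4 monodentate ligands the coordination number is 4.
Hydroxide is a weak-field ligand.
For a high-spin 3d d⁷ ion with weak-field ligands the small Δₜ gives little square-planar CFSE advantage, so four ligands adopt the sterically favoured tetrahedral geometry.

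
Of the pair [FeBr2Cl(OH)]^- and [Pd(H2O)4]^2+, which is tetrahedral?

For [FeBr2Cl(OH)]^-: Ligand charges: each bromide is −1; each chloride is −1; each hydroxide is −1. With an overall charge of −1 the iron centre must be in the +3 oxidation state. Group 8 minus oxidation state 3 gives a d⁵ configuration. A high-spin d⁵ ion has zero CFSE in either geometry, so four ligands adopt the sterically favoured tetrahedral geometry. → tetrahedral.
For [Pd(H2O)4]^2+: Ligand charges: water is neutral. With an overall charge of +2 the palladium centre must be in the +2 oxidation state. Palladium is a group-10 element; Pd(II) is therefore d⁸. A 4d d⁸ ion has a large crystal-field splitting; square planar leaves the high-energy d_{x²−y²} orbital empty and maximises CFSE. → square planar.

[FeBr2Cl(OH)]^-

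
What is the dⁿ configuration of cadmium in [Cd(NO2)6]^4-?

d¹⁰

Summing ligand charges against the −4 overall charge gives an oxidation state of +2 for cadmium.
Cadmium is a group-12 element; Cd(II) is therefore d¹⁰.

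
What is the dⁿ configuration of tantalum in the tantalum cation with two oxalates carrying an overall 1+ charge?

d⁰

Ligand charges: each oxalate is −2. With an overall charge of +1 the tantalum centre must be in the +5 oxidation state.
Group 5 minus oxidation state 5 gives a d⁰ configuration.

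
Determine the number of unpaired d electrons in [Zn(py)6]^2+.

0

Pyridine is neutral; balancing the +2 overall charge requires Zn(II).
Zinc is a group-12 element; Zn(II) is therefore d¹⁰.
In an octahedral field the d¹⁰ configuration is t₂g⁶e_g⁴, giving 0 unpaired electrons.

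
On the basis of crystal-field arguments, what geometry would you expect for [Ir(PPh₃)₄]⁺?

Ligand charges: triphenylphosphine is neutral. With an overall charge of +1 the iridium centre must be in the +1 oxidation state.
Group 9 minus oxidation state 1 gives a d⁸ configuration.
With 4 monodentate ligands the coordination number is 4.
A 5d d⁸ ion has a large crystal-field splitting; square planar leaves the high-energy d_{x²−y²} orbital empty and maximises CFSE.

square planar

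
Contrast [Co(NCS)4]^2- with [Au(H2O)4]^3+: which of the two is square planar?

For [Co(NCS)4]^2-: Ligand charges: each isothiocyanate is −1. With an overall charge of −2 the cobalt centre must be in the +2 oxidation state. Group 9 minus oxidation state 2 gives a d⁷ configuration. For a high-spin 3d d⁷ ion with weak-field ligands the small Δₜ gives little square-planar CFSE advantage, so four ligands adopt the sterically favoured tetrahedral geometry. → tetrahedral.
For [Au(H2O)4]^3+: Summing ligand charges against the +3 overall charge gives an oxidation state of +3 for gold. Gold is a group-11 element; Au(III) is therefore d⁸. A 5d d⁸ ion has a large crystal-field splitting; square planar leaves the high-energy d_{x²−y²} orbital empty and maximises CFSE. → square planar.

[Au(H2O)4]^3+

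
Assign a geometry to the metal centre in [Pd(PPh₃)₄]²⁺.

Summing ligand charges against the +2 overall charge gives an oxidation state of +2 for palladium.
Palladium is a group-10 element; Pd(II) is therefore d⁸.
With 4 monodentate ligands the coordination number is 4.
A 4d d⁸ ion has a large crystal-field splitting; square planar leaves the high-energy d_{x²−y²} orbital empty and maximises CFSE.

square planar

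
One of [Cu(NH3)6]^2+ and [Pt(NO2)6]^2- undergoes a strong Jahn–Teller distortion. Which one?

[Cu(NH3)6]^2+

[Cu(NH3)6]^2+: Summing ligand charges against the +2 overall charge gives an oxidation state of +2 for copper. Group 11 minus oxidation state 2 gives a d⁹ configuration. The t₂g⁶e_g³ configuration has an unevenly filled e_g set; the Jahn–Teller theorem predicts a tetragonal distortion (typically axial elongation) to lift the degeneracy.
[Pt(NO2)6]^2-: Each nitro (N-bound nitrite) is −1; balancing the −2 overall charge requires Pt(IV). Pt sits in group 10, so the d-electron count is 10 − 4 = 6. A 5d ion has a large Δₒ and is invariably low-spin. The d⁶ configuration leaves the e_g set evenly filled (or empty) — no strong Jahn–Teller driving force.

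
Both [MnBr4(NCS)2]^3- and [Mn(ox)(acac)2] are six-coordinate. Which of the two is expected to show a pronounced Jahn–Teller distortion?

[MnBr4(NCS)2]^3-

[MnBr4(NCS)2]^3-: Ligand charges: each bromide is −1; each isothiocyanate is −1. With an overall charge of −3 the manganese centre must be in the +3 oxidation state. Group 7 minus oxidation state 3 gives a d⁴ configuration. Bromide and isothiocyanate are weak-field ligands for a first-row metal, so the complex is high-spin. The t₂g³e_g¹ (high-spin) configuration has an unevenly filled e_g set; the Jahn–Teller theorem predicts a tetragonal distortion (typically axial elongation) to lift the degeneracy.
[Mn(ox)(acac)2]: Summing ligand charges against the 0 overall charge gives an oxidation state of +4 for manganese. Mn sits in group 7, so the d-electron count is 7 − 4 = 3. The d³ configuration leaves the e_g set evenly filled (or empty) — no strong Jahn–Teller driving force.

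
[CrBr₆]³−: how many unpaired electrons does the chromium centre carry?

Summing ligand charges against the −3 overall charge gives an oxidation state of +3 for chromium.
Cr sits in group 6, so the d-electron count is 6 − 3 = 3.
In an octahedral field the d³ configuration is t₂g³e_g⁰ (only one arrangement possible), giving 3 unpaired electrons.

3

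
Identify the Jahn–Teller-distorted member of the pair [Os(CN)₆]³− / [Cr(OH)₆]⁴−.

[Cr(OH)₆]⁴−

[Os(CN)₆]³−: Ligand charges: each cyanide is −1. With an overall charge of −3 the osmium centre must be in the +3 oxidation state. Os sits in group 8, so the d-electron count is 8 − 3 = 5. A 5d ion has a large Δₒ and is invariably low-spin. The d⁵ configuration leaves the e_g set evenly filled (or empty) — no strong Jahn–Teller driving force.
[Cr(OH)₆]⁴−: Each hydroxide is −1; balancing the −4 overall charge requires Cr(II). Group 6 minus oxidation state 2 gives a d⁴ configuration. Hydroxide is a weak-field ligand for a first-row metal, so the complex is high-spin. The t₂g³e_g¹ (high-spin) configuration has an unevenly filled e_g set; the Jahn–Teller theorem predicts a tetragonal distortion (typically axial elongation) to lift the degeneracy.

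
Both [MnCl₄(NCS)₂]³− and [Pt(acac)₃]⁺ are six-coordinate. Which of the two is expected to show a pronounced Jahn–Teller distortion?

[MnCl₄(NCS)₂]³−: Summing ligand charges against the −3 overall charge gives an oxidation state of +3 for manganese. Group 7 minus oxidation state 3 gives a d⁴ configuration. Chloride and isothiocyanate are weak-field ligands for a first-row metal, so the complex is high-spin. The t₂g³e_g¹ (high-spin) configuration has an unevenly filled e_g set; the Jahn–Teller theorem predicts a tetragonal distortion (typically axial elongation) to lift the degeneracy.
[Pt(acac)₃]⁺: Ligand charges: each acetylacetonate is −1. With an overall charge of +1 the platinum centre must be in the +4 oxidation state. Group 10 minus oxidation state 4 gives a d⁶ configuration. A 5d ion has a large Δₒ and is invariably low-spin. The d⁶ configuration leaves the e_g set evenly filled (or empty) — no strong Jahn–Teller driving force.

[MnCl₄(NCS)₂]³−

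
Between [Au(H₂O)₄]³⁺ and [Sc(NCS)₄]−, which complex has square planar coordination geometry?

For [Au(H₂O)₄]³⁺: Summing ligand charges against the +3 overall charge gives an oxidation state of +3 for gold. Group 11 minus oxidation state 3 gives a d⁸ configuration. A 5d d⁸ ion has a large crystal-field splitting; square planar leaves the high-energy d_{x²−y²} orbital empty and maximises CFSE. → square planar.
For [Sc(NCS)₄]−: Each isothiocyanate is −1; balancing the −1 overall charge requires Sc(III). Group 3 minus oxidation state 3 gives a d⁰ configuration. A d⁰ ion has no crystal-field stabilisation preference between square planar and tetrahedral, so four ligands adopt the sterically favoured tetrahedral geometry. → tetrahedral.

[Au(H₂O)₄]³⁺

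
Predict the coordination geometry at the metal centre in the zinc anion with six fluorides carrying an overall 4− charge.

octahedral

Each fluoride is −1; balancing the −4 overall charge requires Zn(II).
Group 12 minus oxidation state 2 gives a d¹⁰ configuration.
Coordination number: 6.
Six donors around a single metal centre give an octahedral coordination sphere.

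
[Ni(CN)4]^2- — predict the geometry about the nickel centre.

Each cyanide is −1; balancing the −2 overall charge requires Ni(II).
Group 10 minus oxidation state 2 gives a d⁸ configuration.
With 4 monodentate ligands the coordination number is 4.
Cyanide is a strong-field ligand (high in the spectrochemical series).
A 3d d⁸ ion with strong-field ligands gains enough CFSE to favour square planar over tetrahedral.

square planar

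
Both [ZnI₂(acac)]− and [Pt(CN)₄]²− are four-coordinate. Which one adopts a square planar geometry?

[Pt(CN)₄]²−

For [ZnI₂(acac)]−: Each iodide is −1; each acetylacetonate is −1; balancing the −1 overall charge requires Zn(II). Zn sits in group 12, so the d-electron count is 12 − 2 = 10. A d¹⁰ ion has no crystal-field stabilisation preference between square planar and tetrahedral, so four ligands adopt the sterically favoured tetrahedral geometry. → tetrahedral.
For [Pt(CN)₄]²−: Ligand charges: each cyanide is −1. With an overall charge of −2 the platinum centre must be in the +2 oxidation state. Platinum is a group-10 element; Pt(II) is therefore d⁸. A 5d d⁸ ion has a large crystal-field splitting; square planar leaves the high-energy d_{x²−y²} orbital empty and maximises CFSE. → square planar.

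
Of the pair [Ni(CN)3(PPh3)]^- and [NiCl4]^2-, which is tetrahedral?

[NiCl4]^2-

For [Ni(CN)3(PPh3)]^-: Each cyanide is −1; triphenylphosphine is neutral; balancing the −1 overall charge requires Ni(II). Ni sits in group 10, so the d-electron count is 10 − 2 = 8. Cyanide and triphenylphosphine are strong-field ligands (high in the spectrochemical series). A 3d d⁸ ion with strong-field ligands gains enough CFSE to favour square planar over tetrahedral. → square planar.
For [NiCl4]^2-: Ligand charges: each chloride is −1. With an overall charge of −2 the nickel centre must be in the +2 oxidation state. Nickel is a group-10 element; Ni(II) is therefore d⁸. Chloride is a weak-field ligand. With weak-field ligands the CFSE gain from square planar is small, so a 3d d⁸ ion takes the sterically preferred tetrahedral geometry. → tetrahedral.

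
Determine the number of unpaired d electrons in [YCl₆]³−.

Each chloride is −1; balancing the −3 overall charge requires Y(III).
Yttrium is a group-3 element; Y(III) is therefore d⁰.
In an octahedral field the d⁰ configuration is t₂g⁰e_g⁰, giving 0 unpaired electrons.

0 unpaired electrons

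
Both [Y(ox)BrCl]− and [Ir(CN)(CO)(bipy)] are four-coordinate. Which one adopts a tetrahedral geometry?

[Y(ox)BrCl]−

For [Y(ox)BrCl]−: Each oxalate is −2; each bromide is −1; each chloride is −1; balancing the −1 overall charge requires Y(III). Group 3 minus oxidation state 3 gives a d⁰ configuration. A d⁰ ion has no crystal-field stabilisation preference between square planar and tetrahedral, so four ligands adopt the sterically favoured tetrahedral geometry. → tetrahedral.
For [Ir(CN)(CO)(bipy)]: Ligand charges: each cyanide is −1; carbonyl is neutral; 2,2′-bipyridine is neutral. With an overall charge of 0 the iridium centre must be in the +1 oxidation state. Ir sits in group 9, so the d-electron count is 9 − 1 = 8. A 5d d⁸ ion has a large crystal-field splitting; square planar leaves the high-energy d_{x²−y²} orbital empty and maximises CFSE. → square planar.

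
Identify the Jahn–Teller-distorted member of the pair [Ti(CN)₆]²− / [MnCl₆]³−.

[Ti(CN)₆]²−: Summing ligand charges against the −2 overall charge gives an oxidation state of +4 for titanium. Group 4 minus oxidation state 4 gives a d⁰ configuration. The d⁰ configuration leaves the e_g set evenly filled (or empty) — no strong Jahn–Teller driving force.
[MnCl₆]³−: Each chloride is −1; balancing the −3 overall charge requires Mn(III). Group 7 minus oxidation state 3 gives a d⁴ configuration. Chloride is a weak-field ligand for a first-row metal, so the complex is high-spin. The t₂g³e_g¹ (high-spin) configuration has an unevenly filled e_g set; the Jahn–Teller theorem predicts a tetragonal distortion (typically axial elongation) to lift the degeneracy.

[MnCl₆]³−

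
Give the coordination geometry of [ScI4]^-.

Summing ligand charges against the −1 overall charge gives an oxidation state of +3 for scandium.
Scandium is a group-3 element; Sc(III) is therefore d⁰.
Coordination number: 4.
A d⁰ ion has no crystal-field stabilisation preference between square planar and tetrahedral, so four ligands adopt the sterically favoured tetrahedral geometry.

tetrahedral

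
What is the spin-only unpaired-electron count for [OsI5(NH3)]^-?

2

Summing ligand charges against the −1 overall charge gives an oxidation state of +4 for osmium.
Os sits in group 8, so the d-electron count is 8 − 4 = 4.
The spin state decides the count: a 5d ion has a large Δₒ and is invariably low-spin.
An octahedral low-spin d⁴ ion is t₂g⁴e_g⁰, giving 2 unpaired electrons.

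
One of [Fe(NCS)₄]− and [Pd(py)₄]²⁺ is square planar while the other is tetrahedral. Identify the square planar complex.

[Pd(py)₄]²⁺

For [Fe(NCS)₄]−: Each isothiocyanate is −1; balancing the −1 overall charge requires Fe(III). Group 8 minus oxidation state 3 gives a d⁵ configuration. A high-spin d⁵ ion has zero CFSE in either geometry, so four ligands adopt the sterically favoured tetrahedral geometry. → tetrahedral.
For [Pd(py)₄]²⁺: Pyridine is neutral; balancing the +2 overall charge requires Pd(II). Group 10 minus oxidation state 2 gives a d⁸ configuration. A 4d d⁸ ion has a large crystal-field splitting; square planar leaves the high-energy d_{x²−y²} orbital empty and maximises CFSE. → square planar.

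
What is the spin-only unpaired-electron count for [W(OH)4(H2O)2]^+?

1 unpaired electron

Summing ligand charges against the +1 overall charge gives an oxidation state of +5 for tungsten.
Tungsten is a group-6 element; W(V) is therefore d¹.
In an octahedral field the d¹ configuration is t₂g¹e_g⁰ (only one arrangement possible), giving 1 unpaired electron.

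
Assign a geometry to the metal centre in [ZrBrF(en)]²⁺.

Ligand charges: each bromide is −1; each fluoride is −1; ethylenediamine is neutral. With an overall charge of +2 the zirconium centre must be in the +4 oxidation state.
Group 4 minus oxidation state 4 gives a d⁰ configuration.
Counting donor atoms: 1×bromide (monodentate) → 1 donor; 1×fluoride (monodentate) → 1 donor; 1×ethylenediamine (bidentate) → 2 donors. Coordination number = 4.
A d⁰ ion has no crystal-field stabilisation preference between square planar and tetrahedral, so four ligands adopt the sterically favoured tetrahedral geometry.

tetrahedral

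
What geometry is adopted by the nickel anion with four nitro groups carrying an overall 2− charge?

square planar

Ligand charges: each nitro (N-bound nitrite) is −1. With an overall charge of −2 the nickel centre must be in the +2 oxidation state.
Nickel is a group-10 element; Ni(II) is therefore d⁸.
With 4 monodentate ligands the coordination number is 4.
Nitro (N-bound nitrite) is a strong-field ligand (high in the spectrochemical series).
A 3d d⁸ ion with strong-field ligands gains enough CFSE to favour square planar over tetrahedral.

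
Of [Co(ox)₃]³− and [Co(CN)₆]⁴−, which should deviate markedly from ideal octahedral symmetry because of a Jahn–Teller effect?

[Co(ox)₃]³−: Ligand charges: each oxalate is −2. With an overall charge of −3 the cobalt centre must be in the +3 oxidation state. Cobalt is a group-9 element; Co(III) is therefore d⁶. Co(III) has an exceptionally large octahedral splitting and is low-spin with essentially every ligand except fluoride. The d⁶ configuration leaves the e_g set evenly filled (or empty) — no strong Jahn–Teller driving force.
[Co(CN)₆]⁴−: Ligand charges: each cyanide is −1. With an overall charge of −4 the cobalt centre must be in the +2 oxidation state. Co sits in group 9, so the d-electron count is 9 − 2 = 7. Cyanide is a strong-field ligand (high in the spectrochemical series) for a first-row metal, so the complex is low-spin. The t₂g⁶e_g¹ (low-spin) configuration has an unevenly filled e_g set; the Jahn–Teller theorem predicts a tetragonal distortion (typically axial elongation) to lift the degeneracy.

[Co(CN)₆]⁴−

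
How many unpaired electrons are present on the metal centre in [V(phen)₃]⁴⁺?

Summing ligand charges against the +4 overall charge gives an oxidation state of +4 for vanadium.
V sits in group 5, so the d-electron count is 5 − 4 = 1.
Counting donor atoms: 3×1,10-phenanthroline (bidentate) → 6 donors. Coordination number = 6.
In an octahedral field the d¹ configuration is t₂g¹e_g⁰ (only one arrangement possible), giving 1 unpaired electron.

1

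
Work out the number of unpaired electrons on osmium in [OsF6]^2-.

Each fluoride is −1; balancing the −2 overall charge requires Os(IV).
Group 8 minus oxidation state 4 gives a d⁴ configuration.
The spin state decides the count: a 5d ion has a large Δₒ and is invariably low-spin.
An octahedral low-spin d⁴ ion is t₂g⁴e_g⁰, giving 2 unpaired electrons.

2 unpaired electrons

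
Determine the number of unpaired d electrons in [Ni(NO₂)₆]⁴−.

2 unpaired electrons

Ligand charges: each nitro (N-bound nitrite) is −1. With an overall charge of −4 the nickel centre must be in the +2 oxidation state.
Ni sits in group 10, so the d-electron count is 10 − 2 = 8.
In an octahedral field the d⁸ configuration is t₂g⁶e_g² (only one arrangement possible), giving 2 unpaired electrons.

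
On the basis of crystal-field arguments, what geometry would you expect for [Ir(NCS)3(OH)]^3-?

Each isothiocyanate is −1; each hydroxide is −1; balancing the −3 overall charge requires Ir(I).
Iridium is a group-9 element; Ir(I) is therefore d⁸.
With 4 monodentate ligands the coordination number is 4.
A 5d d⁸ ion has a large crystal-field splitting; square planar leaves the high-energy d_{x²−y²} orbital empty and maximises CFSE.

square planar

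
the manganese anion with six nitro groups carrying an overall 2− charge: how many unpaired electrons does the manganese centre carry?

3 unpaired electrons

Each nitro (N-bound nitrite) is −1; balancing the −2 overall charge requires Mn(IV).
Manganese is a group-7 element; Mn(IV) is therefore d³.
In an octahedral field the d³ configuration is t₂g³e_g⁰ (only one arrangement possible), giving 3 unpaired electrons.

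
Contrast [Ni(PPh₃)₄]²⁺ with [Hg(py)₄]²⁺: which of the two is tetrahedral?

For [Ni(PPh₃)₄]²⁺: Ligand charges: triphenylphosphine is neutral. With an overall charge of +2 the nickel centre must be in the +2 oxidation state. Ni sits in group 10, so the d-electron count is 10 − 2 = 8. Triphenylphosphine is a strong-field ligand (high in the spectrochemical series). A 3d d⁸ ion with strong-field ligands gains enough CFSE to favour square planar over tetrahedral. → square planar.
For [Hg(py)₄]²⁺: Ligand charges: pyridine is neutral. With an overall charge of +2 the mercury centre must be in the +2 oxidation state. Hg sits in group 12, so the d-electron count is 12 − 2 = 10. A d¹⁰ ion has no crystal-field stabilisation preference between square planar and tetrahedral, so four ligands adopt the sterically favoured tetrahedral geometry. → tetrahedral.

[Hg(py)₄]²⁺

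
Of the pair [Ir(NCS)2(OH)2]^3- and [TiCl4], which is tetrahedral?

For [Ir(NCS)2(OH)2]^3-: Ligand charges: each isothiocyanate is −1; each hydroxide is −1. With an overall charge of −3 the iridium centre must be in the +1 oxidation state. Group 9 minus oxidation state 1 gives a d⁸ configuration. A 5d d⁸ ion has a large crystal-field splitting; square planar leaves the high-energy d_{x²−y²} orbital empty and maximises CFSE. → square planar.
For [TiCl4]: Ligand charges: each chloride is −1. With an overall charge of 0 the titanium centre must be in the +4 oxidation state. Ti sits in group 4, so the d-electron count is 4 − 4 = 0. A d⁰ ion has no crystal-field stabilisation preference between square planar and tetrahedral, so four ligands adopt the sterically favoured tetrahedral geometry. → tetrahedral.

[TiCl4]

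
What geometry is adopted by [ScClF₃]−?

tetrahedral

Ligand charges: each chloride is −1; each fluoride is −1. With an overall charge of −1 the scandium centre must be in the +3 oxidation state.
Scandium is a group-3 element; Sc(III) is therefore d⁰.
With 4 monodentate ligands the coordination number is 4.
A d⁰ ion has no crystal-field stabilisation preference between square planar and tetrahedral, so four ligands adopt the sterically favoured tetrahedral geometry.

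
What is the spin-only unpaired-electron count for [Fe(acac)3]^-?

4 unpaired electrons

Each acetylacetonate is −1; balancing the −1 overall charge requires Fe(II).
Group 8 minus oxidation state 2 gives a d⁶ configuration.
Counting donor atoms: 3×acetylacetonate (bidentate) → 6 donors. Coordination number = 6.
The spin state decides the count: Acetylacetonate is a weak-field ligand for a first-row metal, so the complex is high-spin.
An octahedral high-spin d⁶ ion is t₂g⁴e_g², giving 4 unpaired electrons.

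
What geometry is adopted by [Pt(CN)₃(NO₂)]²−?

Ligand charges: each cyanide is −1; each nitro (N-bound nitrite) is −1. With an overall charge of −2 the platinum centre must be in the +2 oxidation state.
Platinum is a group-10 element; Pt(II) is therefore d⁸.
Coordination number: 4.
A 5d d⁸ ion has a large crystal-field splitting; square planar leaves the high-energy d_{x²−y²} orbital empty and maximises CFSE.

square planar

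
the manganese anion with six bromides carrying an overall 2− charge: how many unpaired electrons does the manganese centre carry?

3 unpaired electrons

Ligand charges: each bromide is −1. With an overall charge of −2 the manganese centre must be in the +4 oxidation state.
Mn sits in group 7, so the d-electron count is 7 − 4 = 3.
In an octahedral field the d³ configuration is t₂g³e_g⁰ (only one arrangement possible), giving 3 unpaired electrons.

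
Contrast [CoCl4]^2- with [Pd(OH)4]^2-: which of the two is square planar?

[Pd(OH)4]^2-

For [CoCl4]^2-: Ligand charges: each chloride is −1. With an overall charge of −2 the cobalt centre must be in the +2 oxidation state. Cobalt is a group-9 element; Co(II) is therefore d⁷. For a high-spin 3d d⁷ ion with weak-field ligands the small Δₜ gives little square-planar CFSE advantage, so four ligands adopt the sterically favoured tetrahedral geometry. → tetrahedral.
For [Pd(OH)4]^2-: Summing ligand charges against the −2 overall charge gives an oxidation state of +2 for palladium. Group 10 minus oxidation state 2 gives a d⁸ configuration. A 4d d⁸ ion has a large crystal-field splitting; square planar leaves the high-energy d_{x²−y²} orbital empty and maximises CFSE. → square planar.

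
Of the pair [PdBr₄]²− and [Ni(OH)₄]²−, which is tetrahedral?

[Ni(OH)₄]²−

For [PdBr₄]²−: Ligand charges: each bromide is −1. With an overall charge of −2 the palladium centre must be in the +2 oxidation state. Palladium is a group-10 element; Pd(II) is therefore d⁸. A 4d d⁸ ion has a large crystal-field splitting; square planar leaves the high-energy d_{x²−y²} orbital empty and maximises CFSE. → square planar.
For [Ni(OH)₄]²−: Ligand charges: each hydroxide is −1. With an overall charge of −2 the nickel centre must be in the +2 oxidation state. Group 10 minus oxidation state 2 gives a d⁸ configuration. Hydroxide is a weak-field ligand. With weak-field ligands the CFSE gain from square planar is small, so a 3d d⁸ ion takes the sterically preferred tetrahedral geometry. → tetrahedral.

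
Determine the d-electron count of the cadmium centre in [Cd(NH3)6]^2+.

Ligand charges: ammonia is neutral. With an overall charge of +2 the cadmium centre must be in the +2 oxidation state.
Cd sits in group 12, so the d-electron count is 12 − 2 = 10.

d¹⁰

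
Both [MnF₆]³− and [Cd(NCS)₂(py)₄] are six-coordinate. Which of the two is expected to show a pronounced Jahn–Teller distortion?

[MnF₆]³−: Each fluoride is −1; balancing the −3 overall charge requires Mn(III). Manganese is a group-7 element; Mn(III) is therefore d⁴. Fluoride is a weak-field ligand for a first-row metal, so the complex is high-spin. The t₂g³e_g¹ (high-spin) configuration has an unevenly filled e_g set; the Jahn–Teller theorem predicts a tetragonal distortion (typically axial elongation) to lift the degeneracy.
[Cd(NCS)₂(py)₄]: Each isothiocyanate is −1; pyridine is neutral; balancing the 0 overall charge requires Cd(II). Group 12 minus oxidation state 2 gives a d¹⁰ configuration. The d¹⁰ configuration leaves the e_g set evenly filled (or empty) — no strong Jahn–Teller driving force.

[MnF₆]³−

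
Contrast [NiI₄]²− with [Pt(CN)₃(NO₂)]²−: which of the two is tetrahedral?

[NiI₄]²−

For [NiI₄]²−: Each iodide is −1; balancing the −2 overall charge requires Ni(II). Group 10 minus oxidation state 2 gives a d⁸ configuration. Iodide is a weak-field ligand. With weak-field ligands the CFSE gain from square planar is small, so a 3d d⁸ ion takes the sterically preferred tetrahedral geometry. → tetrahedral.
For [Pt(CN)₃(NO₂)]²−: Summing ligand charges against the −2 overall charge gives an oxidation state of +2 for platinum. Group 10 minus oxidation state 2 gives a d⁸ configuration. A 5d d⁸ ion has a large crystal-field splitting; square planar leaves the high-energy d_{x²−y²} orbital empty and maximises CFSE. → square planar.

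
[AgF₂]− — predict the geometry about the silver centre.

linear

Ligand charges: each fluoride is −1. With an overall charge of −1 the silver centre must be in the +1 oxidation state.
Ag sits in group 11, so the d-electron count is 11 − 1 = 10.
With 2 monodentate ligands the coordination number is 2.
A d¹⁰ ion with only two ligands adopts a linear arrangement (sp hybridisation; no CFSE preference).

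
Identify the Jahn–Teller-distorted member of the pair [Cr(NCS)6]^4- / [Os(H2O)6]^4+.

[Cr(NCS)6]^4-: Summing ligand charges against the −4 overall charge gives an oxidation state of +2 for chromium. Chromium is a group-6 element; Cr(II) is therefore d⁴. Isothiocyanate is a weak-field ligand for a first-row metal, so the complex is high-spin. The t₂g³e_g¹ (high-spin) configuration has an unevenly filled e_g set; the Jahn–Teller theorem predicts a tetragonal distortion (typically axial elongation) to lift the degeneracy.
[Os(H2O)6]^4+: Ligand charges: water is neutral. With an overall charge of +4 the osmium centre must be in the +4 oxidation state. Os sits in group 8, so the d-electron count is 8 − 4 = 4. A 5d ion has a large Δₒ and is invariably low-spin. The d⁴ configuration leaves the e_g set evenly filled (or empty) — no strong Jahn–Teller driving force.

[Cr(NCS)6]^4-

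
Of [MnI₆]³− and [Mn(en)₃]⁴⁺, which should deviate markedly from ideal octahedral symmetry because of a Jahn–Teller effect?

[MnI₆]³−: Summing ligand charges against the −3 overall charge gives an oxidation state of +3 for manganese. Mn sits in group 7, so the d-electron count is 7 − 3 = 4. Iodide is a weak-field ligand for a first-row metal, so the complex is high-spin. The t₂g³e_g¹ (high-spin) configuration has an unevenly filled e_g set; the Jahn–Teller theorem predicts a tetragonal distortion (typically axial elongation) to lift the degeneracy.
[Mn(en)₃]⁴⁺: Ligand charges: ethylenediamine is neutral. With an overall charge of +4 the manganese centre must be in the +4 oxidation state. Group 7 minus oxidation state 4 gives a d³ configuration. The d³ configuration leaves the e_g set evenly filled (or empty) — no strong Jahn–Teller driving force.

[MnI₆]³−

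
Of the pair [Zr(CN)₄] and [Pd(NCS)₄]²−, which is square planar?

[Pd(NCS)₄]²−

For [Zr(CN)₄]: Each cyanide is −1; balancing the 0 overall charge requires Zr(IV). Group 4 minus oxidation state 4 gives a d⁰ configuration. A d⁰ ion has no crystal-field stabilisation preference between square planar and tetrahedral, so four ligands adopt the sterically favoured tetrahedral geometry. → tetrahedral.
For [Pd(NCS)₄]²−: Ligand charges: each isothiocyanate is −1. With an overall charge of −2 the palladium centre must be in the +2 oxidation state. Pd sits in group 10, so the d-electron count is 10 − 2 = 8. A 4d d⁸ ion has a large crystal-field splitting; square planar leaves the high-energy d_{x²−y²} orbital empty and maximises CFSE. → square planar.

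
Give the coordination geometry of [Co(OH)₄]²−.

tetrahedral

Ligand charges: each hydroxide is −1. With an overall charge of −2 the cobalt centre must be in the +2 oxidation state.
Cobalt is a group-9 element; Co(II) is therefore d⁷.
With 4 monodentate ligands the coordination number is 4.
Hydroxide is a weak-field ligand.
For a high-spin 3d d⁷ ion with weak-field ligands the small Δₜ gives little square-planar CFSE advantage, so four ligands adopt the sterically favoured tetrahedral geometry.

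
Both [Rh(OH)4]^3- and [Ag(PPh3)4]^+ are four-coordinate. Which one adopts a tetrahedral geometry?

[Ag(PPh3)4]^+

For [Rh(OH)4]^3-: Each hydroxide is −1; balancing the −3 overall charge requires Rh(I). Group 9 minus oxidation state 1 gives a d⁸ configuration. A 4d d⁸ ion has a large crystal-field splitting; square planar leaves the high-energy d_{x²−y²} orbital empty and maximises CFSE. → square planar.
For [Ag(PPh3)4]^+: Triphenylphosphine is neutral; balancing the +1 overall charge requires Ag(I). Ag sits in group 11, so the d-electron count is 11 − 1 = 10. A d¹⁰ ion has no crystal-field stabilisation preference between square planar and tetrahedral, so four ligands adopt the sterically favoured tetrahedral geometry. → tetrahedral.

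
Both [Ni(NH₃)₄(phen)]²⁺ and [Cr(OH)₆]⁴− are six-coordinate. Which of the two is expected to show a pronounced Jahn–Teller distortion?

[Ni(NH₃)₄(phen)]²⁺: Ligand charges: ammonia is neutral; 1,10-phenanthroline is neutral. With an overall charge of +2 the nickel centre must be in the +2 oxidation state. Ni sits in group 10, so the d-electron count is 10 − 2 = 8. The d⁸ configuration leaves the e_g set evenly filled (or empty) — no strong Jahn–Teller driving force.
[Cr(OH)₆]⁴−: Summing ligand charges against the −4 overall charge gives an oxidation state of +2 for chromium. Group 6 minus oxidation state 2 gives a d⁴ configuration. Hydroxide is a weak-field ligand for a first-row metal, so the complex is high-spin. The t₂g³e_g¹ (high-spin) configuration has an unevenly filled e_g set; the Jahn–Teller theorem predicts a tetragonal distortion (typically axial elongation) to lift the degeneracy.

[Cr(OH)₆]⁴−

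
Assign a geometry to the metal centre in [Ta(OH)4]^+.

Each hydroxide is −1; balancing the +1 overall charge requires Ta(V).
Ta sits in group 5, so the d-electron count is 5 − 5 = 0.
With 4 monodentate ligands the coordination number is 4.
A d⁰ ion has no crystal-field stabilisation preference between square planar and tetrahedral, so four ligands adopt the sterically favoured tetrahedral geometry.

tetrahedral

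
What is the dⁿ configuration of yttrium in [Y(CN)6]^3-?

d⁰

Summing ligand charges against the −3 overall charge gives an oxidation state of +3 for yttrium.
Y sits in group 3, so the d-electron count is 3 − 3 = 0.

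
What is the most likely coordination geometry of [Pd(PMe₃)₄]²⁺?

square planar

Ligand charges: trimethylphosphine is neutral. With an overall charge of +2 the palladium centre must be in the +2 oxidation state.
Group 10 minus oxidation state 2 gives a d⁸ configuration.
Coordination number: 4.
A 4d d⁸ ion has a large crystal-field splitting; square planar leaves the high-energy d_{x²−y²} orbital empty and maximises CFSE.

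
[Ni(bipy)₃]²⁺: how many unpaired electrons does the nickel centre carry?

2

Summing ligand charges against the +2 overall charge gives an oxidation state of +2 for nickel.
Nickel is a group-10 element; Ni(II) is therefore d⁸.
Counting donor atoms: 3×2,2′-bipyridine (bidentate) → 6 donors. Coordination number = 6.
In an octahedral field the d⁸ configuration is t₂g⁶e_g² (only one arrangement possible), giving 2 unpaired electrons.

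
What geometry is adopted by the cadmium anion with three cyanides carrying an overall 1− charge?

trigonal planar

Ligand charges: each cyanide is −1. With an overall charge of −1 the cadmium centre must be in the +2 oxidation state.
Cd sits in group 12, so the d-electron count is 12 − 2 = 10.
Coordination number: 3.
Three ligands around a d¹⁰ centre minimise repulsion in a trigonal-planar arrangement.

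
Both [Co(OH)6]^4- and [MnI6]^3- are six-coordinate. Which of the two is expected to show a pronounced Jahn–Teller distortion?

[Co(OH)6]^4-: Summing ligand charges against the −4 overall charge gives an oxidation state of +2 for cobalt. Group 9 minus oxidation state 2 gives a d⁷ configuration. Hydroxide is a weak-field ligand for a first-row metal, so the complex is high-spin. The d⁷ configuration leaves the e_g set evenly filled (or empty) — no strong Jahn–Teller driving force.
[MnI6]^3-: Summing ligand charges against the −3 overall charge gives an oxidation state of +3 for manganese. Manganese is a group-7 element; Mn(III) is therefore d⁴. Iodide is a weak-field ligand for a first-row metal, so the complex is high-spin. The t₂g³e_g¹ (high-spin) configuration has an unevenly filled e_g set; the Jahn–Teller theorem predicts a tetragonal distortion (typically axial elongation) to lift the degeneracy.

[MnI6]^3-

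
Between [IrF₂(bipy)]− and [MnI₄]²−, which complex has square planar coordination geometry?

[IrF₂(bipy)]−

For [IrF₂(bipy)]−: Ligand charges: each fluoride is −1; 2,2′-bipyridine is neutral. With an overall charge of −1 the iridium centre must be in the +1 oxidation state. Group 9 minus oxidation state 1 gives a d⁸ configuration. A 5d d⁸ ion has a large crystal-field splitting; square planar leaves the high-energy d_{x²−y²} orbital empty and maximises CFSE. → square planar.
For [MnI₄]²−: Summing ligand charges against the −2 overall charge gives an oxidation state of +2 for manganese. Mn sits in group 7, so the d-electron count is 7 − 2 = 5. A high-spin d⁵ ion has zero CFSE in either geometry, so four ligands adopt the sterically favoured tetrahedral geometry. → tetrahedral.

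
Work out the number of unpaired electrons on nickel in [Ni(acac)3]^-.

Ligand charges: each acetylacetonate is −1. With an overall charge of −1 the nickel centre must be in the +2 oxidation state.
Group 10 minus oxidation state 2 gives a d⁸ configuration.
Counting donor atoms: 3×acetylacetonate (bidentate) → 6 donors. Coordination number = 6.
In an octahedral field the d⁸ configuration is t₂g⁶e_g² (only one arrangement possible), giving 2 unpaired electrons.

2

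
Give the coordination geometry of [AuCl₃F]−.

Summing ligand charges against the −1 overall charge gives an oxidation state of +3 for gold.
Gold is a group-11 element; Au(III) is therefore d⁸.
Coordination number: 4.
A 5d d⁸ ion has a large crystal-field splitting; square planar leaves the high-energy d_{x²−y²} orbital empty and maximises CFSE.

square planar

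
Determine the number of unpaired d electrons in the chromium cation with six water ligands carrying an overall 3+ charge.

3

Ligand charges: water is neutral. With an overall charge of +3 the chromium centre must be in the +3 oxidation state.
Chromium is a group-6 element; Cr(III) is therefore d³.
In an octahedral field the d³ configuration is t₂g³e_g⁰ (only one arrangement possible), giving 3 unpaired electrons.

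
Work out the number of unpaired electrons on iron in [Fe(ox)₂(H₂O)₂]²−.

Summing ligand charges against the −2 overall charge gives an oxidation state of +2 for iron.
Fe sits in group 8, so the d-electron count is 8 − 2 = 6.
Counting donor atoms: 2×oxalate (bidentate) → 4 donors; 2×water (monodentate) → 2 donors. Coordination number = 6.
The spin state decides the count: Oxalate is a weak-field ligand for a first-row metal, so the complex is high-spin.
An octahedral high-spin d⁶ ion is t₂g⁴e_g², giving 4 unpaired electrons.

4 unpaired electrons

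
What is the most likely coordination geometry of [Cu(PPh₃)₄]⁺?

tetrahedral

Triphenylphosphine is neutral; balancing the +1 overall charge requires Cu(I).
Cu sits in group 11, so the d-electron count is 11 − 1 = 10.
Coordination number: 4.
A d¹⁰ ion has no crystal-field stabilisation preference between square planar and tetrahedral, so four ligands adopt the sterically favoured tetrahedral geometry.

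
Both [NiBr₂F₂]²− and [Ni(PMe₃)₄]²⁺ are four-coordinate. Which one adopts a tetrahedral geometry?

[NiBr₂F₂]²−

For [NiBr₂F₂]²−: Each bromide is −1; each fluoride is −1; balancing the −2 overall charge requires Ni(II). Group 10 minus oxidation state 2 gives a d⁸ configuration. Bromide and fluoride are weak-field ligands. With weak-field ligands the CFSE gain from square planar is small, so a 3d d⁸ ion takes the sterically preferred tetrahedral geometry. → tetrahedral.
For [Ni(PMe₃)₄]²⁺: Trimethylphosphine is neutral; balancing the +2 overall charge requires Ni(II). Nickel is a group-10 element; Ni(II) is therefore d⁸. Trimethylphosphine is a strong-field ligand (high in the spectrochemical series). A 3d d⁸ ion with strong-field ligands gains enough CFSE to favour square planar over tetrahedral. → square planar.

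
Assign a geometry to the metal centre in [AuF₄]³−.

tetrahedral

Each fluoride is −1; balancing the −3 overall charge requires Au(I).
Group 11 minus oxidation state 1 gives a d¹⁰ configuration.
Coordination number: 4.
A d¹⁰ ion has no crystal-field stabilisation preference between square planar and tetrahedral, so four ligands adopt the sterically favoured tetrahedral geometry.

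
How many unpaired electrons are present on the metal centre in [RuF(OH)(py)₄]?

Each fluoride is −1; each hydroxide is −1; pyridine is neutral; balancing the 0 overall charge requires Ru(II).
Group 8 minus oxidation state 2 gives a d⁶ configuration.
The spin state decides the count: a 4d ion has a large Δₒ and is invariably low-spin.
An octahedral low-spin d⁶ ion is t₂g⁶e_g⁰, giving 0 unpaired electrons.

0 unpaired electrons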